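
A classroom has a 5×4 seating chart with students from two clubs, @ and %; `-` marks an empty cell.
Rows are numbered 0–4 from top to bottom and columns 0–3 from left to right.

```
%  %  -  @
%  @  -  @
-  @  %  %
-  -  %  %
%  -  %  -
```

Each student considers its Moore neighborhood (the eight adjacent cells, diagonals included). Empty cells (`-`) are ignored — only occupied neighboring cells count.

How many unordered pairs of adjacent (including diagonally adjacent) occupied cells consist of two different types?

9

Scan each occupied cell's neighbors to the right and below (and the two forward diagonals) so each pair is counted once.
From row 0: 2 unlike of 6 pairs (running 2/6).
From row 1: 5 unlike of 6 pairs (running 7/12).
From row 2: 2 unlike of 7 pairs (running 9/19).
From row 3: 0 unlike of 3 pairs (running 9/22).
Total adjacent occupied pairs: 22; unlike-type pairs: 9.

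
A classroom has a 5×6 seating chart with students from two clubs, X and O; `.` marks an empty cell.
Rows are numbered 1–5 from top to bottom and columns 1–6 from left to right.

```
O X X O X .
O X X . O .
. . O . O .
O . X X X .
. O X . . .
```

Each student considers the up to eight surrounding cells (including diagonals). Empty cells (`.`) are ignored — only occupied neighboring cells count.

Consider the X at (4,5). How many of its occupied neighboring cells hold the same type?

1

Occupied neighbors of (4,5): (3,5)=O, (4,4)=X.
Same type (X): 1 of 2.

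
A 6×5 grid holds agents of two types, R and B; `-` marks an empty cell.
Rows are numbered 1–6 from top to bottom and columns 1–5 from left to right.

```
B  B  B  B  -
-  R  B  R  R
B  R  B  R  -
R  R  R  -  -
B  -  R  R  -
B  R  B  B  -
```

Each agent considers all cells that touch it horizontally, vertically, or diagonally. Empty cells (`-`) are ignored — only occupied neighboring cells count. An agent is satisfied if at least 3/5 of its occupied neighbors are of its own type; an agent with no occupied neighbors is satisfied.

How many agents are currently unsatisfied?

Row 1: (1,1)B 1/2 not · (1,2)B 3/4 satisfied · (1,3)B 3/5 satisfied · (1,4)B 2/4 not
Row 2: (2,2)R 1/7 not · (2,3)B 4/8 not · (2,4)R 2/6 not · (2,5)R 2/3 satisfied
Row 3: (3,1)B 0/4 not · (3,2)R 4/7 not · (3,3)B 1/7 not · (3,4)R 3/5 satisfied
Row 4: (4,1)R 2/4 not · (4,2)R 4/7 not · (4,3)R 5/6 satisfied
Row 5: (5,1)B 1/4 not · (5,3)R 4/6 satisfied · (5,4)R 2/4 not
Row 6: (6,1)B 1/2 not · (6,2)R 1/4 not · (6,3)B 1/4 not · (6,4)B 1/3 not
Unsatisfied: (1,1), (1,4), (2,2), (2,3), (2,4), (3,1), (3,2), (3,3), (4,1), (4,2), (5,1), (5,4), (6,1), (6,2), (6,3), (6,4) — 16 in total.

16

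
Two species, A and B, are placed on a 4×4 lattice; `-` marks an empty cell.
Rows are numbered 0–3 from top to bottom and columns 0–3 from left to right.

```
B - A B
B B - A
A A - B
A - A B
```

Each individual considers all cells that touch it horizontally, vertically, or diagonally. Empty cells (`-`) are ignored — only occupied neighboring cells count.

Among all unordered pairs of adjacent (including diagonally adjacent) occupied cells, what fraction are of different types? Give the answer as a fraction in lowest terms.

10/19

Scan each occupied cell's neighbors to the right and below (and the two forward diagonals) so each pair is counted once.
From row 0: 3 unlike of 6 pairs (running 3/6).
From row 1: 5 unlike of 6 pairs (running 8/12).
From row 2: 1 unlike of 6 pairs (running 9/18).
From row 3: 1 unlike of 1 pairs (running 10/19).
Total adjacent occupied pairs: 19; unlike-type pairs: 10.
10/19 is already in lowest terms.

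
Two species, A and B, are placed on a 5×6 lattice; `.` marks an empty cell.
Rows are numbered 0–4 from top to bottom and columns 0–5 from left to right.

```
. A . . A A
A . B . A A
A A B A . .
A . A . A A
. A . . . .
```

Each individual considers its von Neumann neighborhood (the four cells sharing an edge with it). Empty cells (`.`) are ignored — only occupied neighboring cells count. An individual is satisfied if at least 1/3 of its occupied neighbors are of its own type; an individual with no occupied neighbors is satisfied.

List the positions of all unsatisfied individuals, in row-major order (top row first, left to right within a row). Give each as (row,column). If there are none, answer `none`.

(2,2), (2,3), (3,2)

Row 0: (0,1)A 0/0 ok · (0,4)A 2/2 ok · (0,5)A 2/2 ok
Row 1: (1,0)A 1/1 ok · (1,2)B 1/1 ok · (1,4)A 2/2 ok · (1,5)A 2/2 ok
Row 2: (2,0)A 3/3 ok · (2,1)A 1/2 ok · (2,2)B 1/4 unhappy · (2,3)A 0/1 unhappy
Row 3: (3,0)A 1/1 ok · (3,2)A 0/1 unhappy · (3,4)A 1/1 ok · (3,5)A 1/1 ok
Row 4: (4,1)A 0/0 ok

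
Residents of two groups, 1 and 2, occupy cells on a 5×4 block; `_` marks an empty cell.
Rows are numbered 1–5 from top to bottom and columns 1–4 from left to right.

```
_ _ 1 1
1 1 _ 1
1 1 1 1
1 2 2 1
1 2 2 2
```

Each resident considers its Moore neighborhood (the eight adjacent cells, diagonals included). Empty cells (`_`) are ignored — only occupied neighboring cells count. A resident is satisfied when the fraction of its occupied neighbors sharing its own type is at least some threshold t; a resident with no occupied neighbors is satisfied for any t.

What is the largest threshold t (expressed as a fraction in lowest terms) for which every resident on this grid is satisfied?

Row 1: (1,3)1 3/3 · (1,4)1 2/2
Row 2: (2,1)1 3/3 · (2,2)1 5/5 · (2,4)1 4/4
Row 3: (3,1)1 4/5 · (3,2)1 5/7 · (3,3)1 5/7 · (3,4)1 3/4
Row 4: (4,1)1 3/5 · (4,2)2 3/8 · (4,3)2 4/8 · (4,4)1 2/5
Row 5: (5,1)1 1/3 · (5,2)2 3/5 · (5,3)2 4/5 · (5,4)2 2/3
The smallest same-type fraction is 1/3 at (5,1), which reduces to 1/3. Any threshold above that leaves this resident unsatisfied.

1/3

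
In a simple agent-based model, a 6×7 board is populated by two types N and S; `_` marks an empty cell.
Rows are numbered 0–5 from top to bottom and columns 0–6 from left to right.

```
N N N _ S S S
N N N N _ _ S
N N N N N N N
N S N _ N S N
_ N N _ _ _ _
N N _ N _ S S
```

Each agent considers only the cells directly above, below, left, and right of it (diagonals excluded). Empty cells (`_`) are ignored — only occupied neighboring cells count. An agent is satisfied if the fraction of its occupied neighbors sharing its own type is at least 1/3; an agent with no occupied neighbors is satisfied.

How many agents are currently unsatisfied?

2

(0,0)N 2/2 ok
(0,1)N 3/3 ok
(0,2)N 2/2 ok
(0,4)S 1/1 ok
(0,5)S 2/2 ok
(0,6)S 2/2 ok
(1,0)N 3/3 ok
(1,1)N 4/4 ok
(1,2)N 4/4 ok
(1,3)N 2/2 ok
(1,6)S 1/2 ok
(2,0)N 3/3 ok
(2,1)N 3/4 ok
(2,2)N 4/4 ok
(2,3)N 3/3 ok
(2,4)N 3/3 ok
(2,5)N 2/3 ok
(2,6)N 2/3 ok
(3,0)N 1/2 ok
(3,1)S 0/4 unhappy
(3,2)N 2/3 ok
(3,4)N 1/2 ok
(3,5)S 0/3 unhappy
(3,6)N 1/2 ok
(4,1)N 2/3 ok
(4,2)N 2/2 ok
(5,0)N 1/1 ok
(5,1)N 2/2 ok
(5,3)N 0/0 ok
(5,5)S 1/1 ok
(5,6)S 1/1 ok
Unsatisfied: (3,1), (3,5) — 2 in total.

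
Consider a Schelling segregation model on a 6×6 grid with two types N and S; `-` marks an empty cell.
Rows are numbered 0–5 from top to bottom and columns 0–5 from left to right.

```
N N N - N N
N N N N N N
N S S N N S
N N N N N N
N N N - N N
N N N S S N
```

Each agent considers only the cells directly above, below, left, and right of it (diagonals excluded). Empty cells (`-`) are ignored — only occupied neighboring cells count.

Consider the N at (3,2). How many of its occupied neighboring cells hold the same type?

Occupied neighbors of (3,2): (2,2)=S, (4,2)=N, (3,1)=N, (3,3)=N.
Same type (N): 3 of 4.

3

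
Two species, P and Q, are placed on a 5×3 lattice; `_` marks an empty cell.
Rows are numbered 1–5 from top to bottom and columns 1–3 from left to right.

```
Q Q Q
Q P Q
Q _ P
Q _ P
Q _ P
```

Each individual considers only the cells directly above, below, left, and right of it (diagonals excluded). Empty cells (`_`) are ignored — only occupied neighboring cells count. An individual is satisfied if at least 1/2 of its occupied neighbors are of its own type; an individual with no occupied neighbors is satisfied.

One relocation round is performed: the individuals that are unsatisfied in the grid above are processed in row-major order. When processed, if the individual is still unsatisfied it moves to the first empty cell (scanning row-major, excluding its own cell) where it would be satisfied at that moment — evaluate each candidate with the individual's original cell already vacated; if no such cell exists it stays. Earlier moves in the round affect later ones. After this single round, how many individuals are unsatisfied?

0

Initially unsatisfied (in order): (2,2), (2,3).
  (2,2) → (3,2).
  (2,3): now satisfied by earlier moves; stays.
Resulting grid:
Q Q Q
Q _ Q
Q P P
Q _ P
Q _ P
All satisfied now.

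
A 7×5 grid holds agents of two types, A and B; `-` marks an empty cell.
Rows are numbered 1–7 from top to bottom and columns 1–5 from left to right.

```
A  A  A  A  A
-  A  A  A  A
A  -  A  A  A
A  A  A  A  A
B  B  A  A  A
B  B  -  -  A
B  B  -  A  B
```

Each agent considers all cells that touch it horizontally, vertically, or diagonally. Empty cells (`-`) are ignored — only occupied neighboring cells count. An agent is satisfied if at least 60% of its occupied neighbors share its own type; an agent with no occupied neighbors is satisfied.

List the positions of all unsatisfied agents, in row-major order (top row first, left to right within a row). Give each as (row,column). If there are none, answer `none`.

(4,1), (5,2), (7,4), (7,5)

(1,1)A 2/2 satisfied
(1,2)A 4/4 satisfied
(1,3)A 5/5 satisfied
(1,4)A 5/5 satisfied
(1,5)A 3/3 satisfied
(2,2)A 6/6 satisfied
(2,3)A 7/7 satisfied
(2,4)A 8/8 satisfied
(2,5)A 5/5 satisfied
(3,1)A 3/3 satisfied
(3,3)A 7/7 satisfied
(3,4)A 8/8 satisfied
(3,5)A 5/5 satisfied
(4,1)A 2/4 not
(4,2)A 5/7 satisfied
(4,3)A 6/7 satisfied
(4,4)A 8/8 satisfied
(4,5)A 5/5 satisfied
(5,1)B 3/5 satisfied
(5,2)B 3/7 not
(5,3)A 4/6 satisfied
(5,4)A 6/6 satisfied
(5,5)A 4/4 satisfied
(6,1)B 5/5 satisfied
(6,2)B 5/6 satisfied
(6,5)A 3/4 satisfied
(7,1)B 3/3 satisfied
(7,2)B 3/3 satisfied
(7,4)A 1/2 not
(7,5)B 0/2 not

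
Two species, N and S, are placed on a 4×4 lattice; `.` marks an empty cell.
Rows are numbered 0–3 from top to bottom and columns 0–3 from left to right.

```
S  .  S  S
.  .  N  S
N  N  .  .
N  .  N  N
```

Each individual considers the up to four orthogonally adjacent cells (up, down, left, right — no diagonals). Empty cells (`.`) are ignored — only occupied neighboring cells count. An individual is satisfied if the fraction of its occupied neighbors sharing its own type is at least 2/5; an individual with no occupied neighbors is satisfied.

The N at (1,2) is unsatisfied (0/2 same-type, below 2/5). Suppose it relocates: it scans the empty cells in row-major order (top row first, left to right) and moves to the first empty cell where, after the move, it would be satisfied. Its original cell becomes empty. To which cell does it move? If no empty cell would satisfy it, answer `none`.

Vacating (1,2). Empty cells in order:
  (0,1): 0/2 same-type → still unsatisfied.
  (1,0): 1/2 same-type → satisfied — stop here.

(1,0)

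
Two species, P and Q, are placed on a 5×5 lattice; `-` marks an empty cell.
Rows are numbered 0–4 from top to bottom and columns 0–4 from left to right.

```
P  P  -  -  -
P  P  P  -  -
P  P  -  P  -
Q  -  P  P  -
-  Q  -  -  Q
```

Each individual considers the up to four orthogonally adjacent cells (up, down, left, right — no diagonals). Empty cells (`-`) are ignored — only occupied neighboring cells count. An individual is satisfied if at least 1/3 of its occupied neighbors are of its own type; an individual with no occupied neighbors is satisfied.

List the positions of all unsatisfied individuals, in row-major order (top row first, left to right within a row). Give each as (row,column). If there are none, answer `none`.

(3,0)

Row 0: (0,0)P 2/2 ✓ · (0,1)P 2/2 ✓
Row 1: (1,0)P 3/3 ✓ · (1,1)P 4/4 ✓ · (1,2)P 1/1 ✓
Row 2: (2,0)P 2/3 ✓ · (2,1)P 2/2 ✓ · (2,3)P 1/1 ✓
Row 3: (3,0)Q 0/1 ✗ · (3,2)P 1/1 ✓ · (3,3)P 2/2 ✓
Row 4: (4,1)Q 0/0 ✓ · (4,4)Q 0/0 ✓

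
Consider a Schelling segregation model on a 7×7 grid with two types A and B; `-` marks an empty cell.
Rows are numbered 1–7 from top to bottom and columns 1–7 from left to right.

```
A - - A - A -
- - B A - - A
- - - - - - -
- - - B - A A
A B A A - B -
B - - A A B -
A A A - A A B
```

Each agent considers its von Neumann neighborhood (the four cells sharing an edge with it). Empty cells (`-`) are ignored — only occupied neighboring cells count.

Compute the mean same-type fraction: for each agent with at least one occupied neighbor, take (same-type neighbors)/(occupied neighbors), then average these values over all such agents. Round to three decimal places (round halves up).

(1,1)A — no occupied neighbors
(1,4)A 1/1
(1,6)A — no occupied neighbors
(2,3)B 0/1
(2,4)A 1/2
(2,7)A — no occupied neighbors
(4,4)B 0/1
(4,6)A 1/2
(4,7)A 1/1
(5,1)A 0/2
(5,2)B 0/2
(5,3)A 1/2
(5,4)A 2/3
(5,6)B 1/2
(6,1)B 0/2
(6,4)A 2/2
(6,5)A 2/3
(6,6)B 1/3
(7,1)A 1/2
(7,2)A 2/2
(7,3)A 1/1
(7,5)A 2/2
(7,6)A 1/3
(7,7)B 0/1
Sum over 21 agents: 1/1 + 0/1 + 1/2 + 0/1 + 1/2 + 1/1 + 0/2 + 0/2 + 1/2 + 2/3 + 1/2 + 0/2 + 2/2 + 2/3 + 1/3 + 1/2 + 2/2 + 1/1 + 2/2 + 1/3 + 0/1 = 21/2; mean = 21/2 ÷ 21 = 1/2 = 0.5 → 0.500.

0.500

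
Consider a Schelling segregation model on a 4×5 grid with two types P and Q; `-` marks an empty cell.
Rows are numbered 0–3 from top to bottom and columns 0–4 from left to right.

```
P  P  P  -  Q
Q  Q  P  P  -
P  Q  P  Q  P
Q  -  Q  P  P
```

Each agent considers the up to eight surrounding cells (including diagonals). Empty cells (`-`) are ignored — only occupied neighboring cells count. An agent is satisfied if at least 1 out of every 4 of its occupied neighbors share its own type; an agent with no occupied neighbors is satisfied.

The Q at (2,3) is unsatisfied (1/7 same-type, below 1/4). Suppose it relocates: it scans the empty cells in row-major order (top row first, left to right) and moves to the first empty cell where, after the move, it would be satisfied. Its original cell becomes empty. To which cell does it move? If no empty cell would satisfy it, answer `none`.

(0,3)

Vacating (2,3). Empty cells in order:
  (0,3): 1/4 same-type → satisfied — stop here.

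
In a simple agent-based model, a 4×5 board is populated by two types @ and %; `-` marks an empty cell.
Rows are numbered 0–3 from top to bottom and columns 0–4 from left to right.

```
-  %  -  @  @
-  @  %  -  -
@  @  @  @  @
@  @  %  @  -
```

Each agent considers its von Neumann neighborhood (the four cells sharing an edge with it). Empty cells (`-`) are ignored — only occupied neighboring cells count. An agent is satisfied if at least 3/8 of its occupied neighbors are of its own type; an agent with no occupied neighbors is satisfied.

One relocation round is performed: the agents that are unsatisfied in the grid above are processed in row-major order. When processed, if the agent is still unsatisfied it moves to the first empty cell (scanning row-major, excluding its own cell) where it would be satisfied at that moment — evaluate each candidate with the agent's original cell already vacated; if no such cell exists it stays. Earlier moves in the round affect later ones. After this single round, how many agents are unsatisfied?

0

Initially unsatisfied (in order): (0,1), (1,1), (1,2), (3,2).
  (0,1) → (0,0).
  (1,1): now satisfied by earlier moves; stays.
  (1,2) → (0,1).
  (3,2) → (0,2).
Resulting grid:
% % % @ @
- @ - - -
@ @ @ @ @
@ @ - @ -
All satisfied now.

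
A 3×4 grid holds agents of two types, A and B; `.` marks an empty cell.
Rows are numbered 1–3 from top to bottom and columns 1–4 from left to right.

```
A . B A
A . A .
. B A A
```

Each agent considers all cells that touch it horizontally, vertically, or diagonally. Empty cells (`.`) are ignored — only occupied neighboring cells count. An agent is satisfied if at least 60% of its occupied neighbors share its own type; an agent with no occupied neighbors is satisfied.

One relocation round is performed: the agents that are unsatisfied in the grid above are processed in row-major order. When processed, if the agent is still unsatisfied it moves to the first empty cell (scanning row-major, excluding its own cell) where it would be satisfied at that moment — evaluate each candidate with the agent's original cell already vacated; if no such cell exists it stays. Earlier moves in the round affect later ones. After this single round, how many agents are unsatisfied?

Initially unsatisfied (in order): (1,3), (1,4), (2,1), (3,2).
  (1,3): no empty cell satisfies it; stays.
  (1,4) → (1,2).
  (2,1): now satisfied by earlier moves; stays.
  (3,2): no empty cell satisfies it; stays.
Resulting grid:
A A B .
A . A .
. B A A
Unsatisfied now: (1,3), (3,2).

2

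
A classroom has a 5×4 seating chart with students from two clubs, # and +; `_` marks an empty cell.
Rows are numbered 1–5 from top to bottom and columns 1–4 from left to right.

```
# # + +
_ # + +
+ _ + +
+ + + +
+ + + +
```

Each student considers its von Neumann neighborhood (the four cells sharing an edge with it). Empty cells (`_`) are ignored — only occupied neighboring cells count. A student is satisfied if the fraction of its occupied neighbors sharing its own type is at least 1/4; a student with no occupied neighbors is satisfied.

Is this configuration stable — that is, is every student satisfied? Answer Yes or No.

Yes

(1,1)# 1/1 ok
(1,2)# 2/3 ok
(1,3)+ 2/3 ok
(1,4)+ 2/2 ok
(2,2)# 1/2 ok
(2,3)+ 3/4 ok
(2,4)+ 3/3 ok
(3,1)+ 1/1 ok
(3,3)+ 3/3 ok
(3,4)+ 3/3 ok
(4,1)+ 3/3 ok
(4,2)+ 3/3 ok
(4,3)+ 4/4 ok
(4,4)+ 3/3 ok
(5,1)+ 2/2 ok
(5,2)+ 3/3 ok
(5,3)+ 3/3 ok
(5,4)+ 2/2 ok
All meet the threshold, so the configuration is stable.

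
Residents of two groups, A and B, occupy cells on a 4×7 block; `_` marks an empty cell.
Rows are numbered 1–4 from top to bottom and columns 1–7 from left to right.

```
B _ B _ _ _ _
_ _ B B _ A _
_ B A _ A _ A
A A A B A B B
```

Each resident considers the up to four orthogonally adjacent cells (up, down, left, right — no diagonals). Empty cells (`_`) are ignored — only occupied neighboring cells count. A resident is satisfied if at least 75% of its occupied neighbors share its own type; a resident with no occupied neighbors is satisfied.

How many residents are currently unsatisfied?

10

Row 1: (1,1)B 0/0 ok · (1,3)B 1/1 ok
Row 2: (2,3)B 2/3 unhappy · (2,4)B 1/1 ok · (2,6)A 0/0 ok
Row 3: (3,2)B 0/2 unhappy · (3,3)A 1/3 unhappy · (3,5)A 1/1 ok · (3,7)A 0/1 unhappy
Row 4: (4,1)A 1/1 ok · (4,2)A 2/3 unhappy · (4,3)A 2/3 unhappy · (4,4)B 0/2 unhappy · (4,5)A 1/3 unhappy · (4,6)B 1/2 unhappy · (4,7)B 1/2 unhappy
Unsatisfied: (2,3), (3,2), (3,3), (3,7), (4,2), (4,3), (4,4), (4,5), (4,6), (4,7) — 10 in total.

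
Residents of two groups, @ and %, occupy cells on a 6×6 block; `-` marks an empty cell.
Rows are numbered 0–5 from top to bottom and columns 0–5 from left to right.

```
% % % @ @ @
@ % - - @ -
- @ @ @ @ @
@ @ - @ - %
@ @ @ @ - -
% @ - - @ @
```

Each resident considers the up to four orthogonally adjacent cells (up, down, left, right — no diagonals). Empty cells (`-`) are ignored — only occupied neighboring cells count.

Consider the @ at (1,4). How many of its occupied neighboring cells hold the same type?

Occupied neighbors of (1,4): (0,4)=@, (2,4)=@.
Same type (@): 2 of 2.

2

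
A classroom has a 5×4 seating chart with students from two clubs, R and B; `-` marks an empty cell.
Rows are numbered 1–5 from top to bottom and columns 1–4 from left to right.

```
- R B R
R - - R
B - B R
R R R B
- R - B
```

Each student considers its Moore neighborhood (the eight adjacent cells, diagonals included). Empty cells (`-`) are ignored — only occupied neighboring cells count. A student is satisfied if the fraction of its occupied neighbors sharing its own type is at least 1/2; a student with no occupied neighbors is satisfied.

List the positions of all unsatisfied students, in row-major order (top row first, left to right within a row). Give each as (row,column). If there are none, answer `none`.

(1,3), (3,1), (3,3)

Row 1: (1,2)R 1/2 ✓ · (1,3)B 0/3 ✗ · (1,4)R 1/2 ✓
Row 2: (2,1)R 1/2 ✓ · (2,4)R 2/4 ✓
Row 3: (3,1)B 0/3 ✗ · (3,3)B 1/5 ✗ · (3,4)R 2/4 ✓
Row 4: (4,1)R 2/3 ✓ · (4,2)R 3/5 ✓ · (4,3)R 3/6 ✓ · (4,4)B 2/4 ✓
Row 5: (5,2)R 3/3 ✓ · (5,4)B 1/2 ✓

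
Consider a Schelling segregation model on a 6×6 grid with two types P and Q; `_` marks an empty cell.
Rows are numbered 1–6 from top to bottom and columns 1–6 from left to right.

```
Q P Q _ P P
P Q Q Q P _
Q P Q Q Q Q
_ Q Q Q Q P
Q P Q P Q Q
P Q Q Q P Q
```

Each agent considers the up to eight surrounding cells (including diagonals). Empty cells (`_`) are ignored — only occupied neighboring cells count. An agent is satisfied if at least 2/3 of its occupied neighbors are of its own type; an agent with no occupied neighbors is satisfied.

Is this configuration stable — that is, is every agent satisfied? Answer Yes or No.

Row 1: (1,1)Q 1/3 ✗ · (1,2)P 1/5 ✗ · (1,3)Q 3/4 ✓ · (1,5)P 2/3 ✓ · (1,6)P 2/2 ✓
Row 2: (2,1)P 2/5 ✗ · (2,2)Q 5/8 ✗ · (2,3)Q 5/7 ✓ · (2,4)Q 5/7 ✓ · (2,5)P 2/6 ✗
Row 3: (3,1)Q 2/4 ✗ · (3,2)P 1/7 ✗ · (3,3)Q 7/8 ✓ · (3,4)Q 7/8 ✓ · (3,5)Q 5/7 ✓ · (3,6)Q 2/4 ✗
Row 4: (4,2)Q 5/7 ✓ · (4,3)Q 5/8 ✗ · (4,4)Q 7/8 ✓ · (4,5)Q 6/8 ✓ · (4,6)P 0/5 ✗
Row 5: (5,1)Q 2/4 ✗ · (5,2)P 1/7 ✗ · (5,3)Q 6/8 ✓ · (5,4)P 1/8 ✗ · (5,5)Q 5/8 ✗ · (5,6)Q 3/5 ✗
Row 6: (6,1)P 1/3 ✗ · (6,2)Q 3/5 ✗ · (6,3)Q 3/5 ✗ · (6,4)Q 3/5 ✗ · (6,5)P 1/5 ✗ · (6,6)Q 2/3 ✓
For instance (1,1) has only 1/3 same-type neighbors, below 2/3.

No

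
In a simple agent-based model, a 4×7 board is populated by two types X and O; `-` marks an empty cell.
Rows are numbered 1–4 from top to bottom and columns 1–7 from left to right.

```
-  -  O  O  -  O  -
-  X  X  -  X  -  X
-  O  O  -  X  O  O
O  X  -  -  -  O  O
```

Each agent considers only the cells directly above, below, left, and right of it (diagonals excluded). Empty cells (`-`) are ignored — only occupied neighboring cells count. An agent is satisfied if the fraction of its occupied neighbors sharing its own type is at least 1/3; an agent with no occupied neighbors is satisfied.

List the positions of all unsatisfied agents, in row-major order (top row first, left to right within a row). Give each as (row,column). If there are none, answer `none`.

Row 1: (1,3)O 1/2 satisfied · (1,4)O 1/1 satisfied · (1,6)O 0/0 satisfied
Row 2: (2,2)X 1/2 satisfied · (2,3)X 1/3 satisfied · (2,5)X 1/1 satisfied · (2,7)X 0/1 not
Row 3: (3,2)O 1/3 satisfied · (3,3)O 1/2 satisfied · (3,5)X 1/2 satisfied · (3,6)O 2/3 satisfied · (3,7)O 2/3 satisfied
Row 4: (4,1)O 0/1 not · (4,2)X 0/2 not · (4,6)O 2/2 satisfied · (4,7)O 2/2 satisfied

(2,7), (4,1), (4,2)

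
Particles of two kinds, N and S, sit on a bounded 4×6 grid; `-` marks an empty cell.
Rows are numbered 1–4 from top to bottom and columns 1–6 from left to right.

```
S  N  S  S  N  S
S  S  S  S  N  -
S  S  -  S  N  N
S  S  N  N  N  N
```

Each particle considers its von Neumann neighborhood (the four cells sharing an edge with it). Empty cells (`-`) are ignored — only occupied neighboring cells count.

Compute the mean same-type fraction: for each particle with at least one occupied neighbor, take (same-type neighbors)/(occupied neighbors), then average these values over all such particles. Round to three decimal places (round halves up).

0.693

(1,1)S 1/2
(1,2)N 0/3
(1,3)S 2/3
(1,4)S 2/3
(1,5)N 1/3
(1,6)S 0/1
(2,1)S 3/3
(2,2)S 3/4
(2,3)S 3/3
(2,4)S 3/4
(2,5)N 2/3
(3,1)S 3/3
(3,2)S 3/3
(3,4)S 1/3
(3,5)N 3/4
(3,6)N 2/2
(4,1)S 2/2
(4,2)S 2/3
(4,3)N 1/2
(4,4)N 2/3
(4,5)N 3/3
(4,6)N 2/2
Sum over 22 particles: 1/2 + 0/3 + 2/3 + 2/3 + 1/3 + 0/1 + 3/3 + 3/4 + 3/3 + 3/4 + 2/3 + 3/3 + 3/3 + 1/3 + 3/4 + 2/2 + 2/2 + 2/3 + 1/2 + 2/3 + 3/3 + 2/2 = 61/4; mean = 61/4 ÷ 22 = 61/88 = 0.693181… → 0.693.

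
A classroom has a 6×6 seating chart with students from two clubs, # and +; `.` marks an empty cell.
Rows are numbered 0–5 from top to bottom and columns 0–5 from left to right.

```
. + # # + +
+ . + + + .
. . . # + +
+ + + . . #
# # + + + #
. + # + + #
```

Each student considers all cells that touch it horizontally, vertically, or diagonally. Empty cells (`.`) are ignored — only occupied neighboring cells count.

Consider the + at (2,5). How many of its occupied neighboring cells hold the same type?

Occupied neighbors of (2,5): (1,4)=+, (2,4)=+, (3,5)=#.
Same type (+): 2 of 3.

2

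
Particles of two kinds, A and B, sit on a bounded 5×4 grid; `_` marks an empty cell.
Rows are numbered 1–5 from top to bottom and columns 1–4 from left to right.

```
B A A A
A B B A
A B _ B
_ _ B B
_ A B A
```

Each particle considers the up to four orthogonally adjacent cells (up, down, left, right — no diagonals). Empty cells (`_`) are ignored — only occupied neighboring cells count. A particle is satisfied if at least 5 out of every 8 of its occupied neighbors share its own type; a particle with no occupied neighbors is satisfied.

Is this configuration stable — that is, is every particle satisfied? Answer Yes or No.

(1,1)B 0/2 not
(1,2)A 1/3 not
(1,3)A 2/3 satisfied
(1,4)A 2/2 satisfied
(2,1)A 1/3 not
(2,2)B 2/4 not
(2,3)B 1/3 not
(2,4)A 1/3 not
(3,1)A 1/2 not
(3,2)B 1/2 not
(3,4)B 1/2 not
(4,3)B 2/2 satisfied
(4,4)B 2/3 satisfied
(5,2)A 0/1 not
(5,3)B 1/3 not
(5,4)A 0/2 not
For instance (1,1) has only 0/2 same-type neighbors, below 5/8.

No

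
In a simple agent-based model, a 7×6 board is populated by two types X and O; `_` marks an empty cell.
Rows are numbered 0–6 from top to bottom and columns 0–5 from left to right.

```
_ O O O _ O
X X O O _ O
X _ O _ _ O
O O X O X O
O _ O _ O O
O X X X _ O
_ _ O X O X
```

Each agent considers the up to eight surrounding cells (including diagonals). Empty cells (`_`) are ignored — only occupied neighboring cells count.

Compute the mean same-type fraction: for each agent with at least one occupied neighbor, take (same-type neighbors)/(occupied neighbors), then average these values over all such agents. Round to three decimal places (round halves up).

Row 0: (0,1)O 2/4 · (0,2)O 4/5 · (0,3)O 3/3 · (0,5)O 1/1
Row 1: (1,0)X 2/3 · (1,1)X 2/6 · (1,2)O 5/6 · (1,3)O 4/4 · (1,5)O 2/2
Row 2: (2,0)X 2/4 · (2,2)O 4/6 · (2,5)O 2/3
Row 3: (3,0)O 2/3 · (3,1)O 4/6 · (3,2)X 0/4 · (3,3)O 3/5 · (3,4)X 0/5 · (3,5)O 3/4
Row 4: (4,0)O 3/4 · (4,2)O 2/6 · (4,4)O 4/6 · (4,5)O 3/4
Row 5: (5,0)O 1/2 · (5,1)X 1/5 · (5,2)X 3/5 · (5,3)X 2/6 · (5,5)O 3/4
Row 6: (6,2)O 0/4 · (6,3)X 2/4 · (6,4)O 1/4 · (6,5)X 0/2
Sum over 31 agents: 2/4 + 4/5 + 3/3 + 1/1 + 2/3 + 2/6 + 5/6 + 4/4 + 2/2 + 2/4 + 4/6 + 2/3 + 2/3 + 4/6 + 0/4 + 3/5 + 0/5 + 3/4 + 3/4 + 2/6 + 4/6 + 3/4 + 1/2 + 1/5 + 3/5 + 2/6 + 3/4 + 0/4 + 2/4 + 1/4 + 0/2 = 1037/60; mean = 1037/60 ÷ 31 = 1037/1860 = 0.557526… → 0.558.

0.558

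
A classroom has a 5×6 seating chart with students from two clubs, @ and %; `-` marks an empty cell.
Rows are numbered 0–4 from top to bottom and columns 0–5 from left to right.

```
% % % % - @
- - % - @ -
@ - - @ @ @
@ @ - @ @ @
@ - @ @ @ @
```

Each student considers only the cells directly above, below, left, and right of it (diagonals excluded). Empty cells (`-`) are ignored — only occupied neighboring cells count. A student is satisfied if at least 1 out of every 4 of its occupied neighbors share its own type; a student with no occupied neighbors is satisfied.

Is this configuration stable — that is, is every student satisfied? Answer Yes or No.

Yes

(0,0)% 1/1 ok
(0,1)% 2/2 ok
(0,2)% 3/3 ok
(0,3)% 1/1 ok
(0,5)@ 0/0 ok
(1,2)% 1/1 ok
(1,4)@ 1/1 ok
(2,0)@ 1/1 ok
(2,3)@ 2/2 ok
(2,4)@ 4/4 ok
(2,5)@ 2/2 ok
(3,0)@ 3/3 ok
(3,1)@ 1/1 ok
(3,3)@ 3/3 ok
(3,4)@ 4/4 ok
(3,5)@ 3/3 ok
(4,0)@ 1/1 ok
(4,2)@ 1/1 ok
(4,3)@ 3/3 ok
(4,4)@ 3/3 ok
(4,5)@ 2/2 ok
All meet the threshold, so the configuration is stable.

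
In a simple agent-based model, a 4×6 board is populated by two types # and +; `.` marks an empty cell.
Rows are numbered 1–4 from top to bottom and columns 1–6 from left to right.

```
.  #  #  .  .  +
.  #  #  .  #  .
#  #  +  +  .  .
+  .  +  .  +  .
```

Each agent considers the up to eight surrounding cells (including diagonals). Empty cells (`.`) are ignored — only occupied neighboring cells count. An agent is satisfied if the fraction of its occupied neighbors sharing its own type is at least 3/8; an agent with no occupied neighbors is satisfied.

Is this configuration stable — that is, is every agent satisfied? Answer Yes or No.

Row 1: (1,2)# 3/3 ok · (1,3)# 3/3 ok · (1,6)+ 0/1 unhappy
Row 2: (2,2)# 5/6 ok · (2,3)# 4/6 ok · (2,5)# 0/2 unhappy
Row 3: (3,1)# 2/3 ok · (3,2)# 3/6 ok · (3,3)+ 2/5 ok · (3,4)+ 3/5 ok
Row 4: (4,1)+ 0/2 unhappy · (4,3)+ 2/3 ok · (4,5)+ 1/1 ok
For instance (1,6) has only 0/1 same-type neighbors, below 3/8.

No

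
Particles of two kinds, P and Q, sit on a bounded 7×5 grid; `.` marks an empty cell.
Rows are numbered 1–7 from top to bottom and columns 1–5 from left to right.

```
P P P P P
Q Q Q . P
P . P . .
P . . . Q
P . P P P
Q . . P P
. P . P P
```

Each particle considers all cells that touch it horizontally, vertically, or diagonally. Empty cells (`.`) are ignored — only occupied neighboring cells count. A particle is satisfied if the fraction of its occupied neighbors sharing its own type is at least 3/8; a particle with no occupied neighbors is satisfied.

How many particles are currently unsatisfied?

9

(1,1)P 1/3 not
(1,2)P 2/5 satisfied
(1,3)P 2/4 satisfied
(1,4)P 3/4 satisfied
(1,5)P 2/2 satisfied
(2,1)Q 1/4 not
(2,2)Q 2/7 not
(2,3)Q 1/5 not
(2,5)P 2/2 satisfied
(3,1)P 1/3 not
(3,3)P 0/2 not
(4,1)P 2/2 satisfied
(4,5)Q 0/2 not
(5,1)P 1/2 satisfied
(5,3)P 2/2 satisfied
(5,4)P 4/5 satisfied
(5,5)P 3/4 satisfied
(6,1)Q 0/2 not
(6,4)P 6/6 satisfied
(6,5)P 5/5 satisfied
(7,2)P 0/1 not
(7,4)P 3/3 satisfied
(7,5)P 3/3 satisfied
Unsatisfied: (1,1), (2,1), (2,2), (2,3), (3,1), (3,3), (4,5), (6,1), (7,2) — 9 in total.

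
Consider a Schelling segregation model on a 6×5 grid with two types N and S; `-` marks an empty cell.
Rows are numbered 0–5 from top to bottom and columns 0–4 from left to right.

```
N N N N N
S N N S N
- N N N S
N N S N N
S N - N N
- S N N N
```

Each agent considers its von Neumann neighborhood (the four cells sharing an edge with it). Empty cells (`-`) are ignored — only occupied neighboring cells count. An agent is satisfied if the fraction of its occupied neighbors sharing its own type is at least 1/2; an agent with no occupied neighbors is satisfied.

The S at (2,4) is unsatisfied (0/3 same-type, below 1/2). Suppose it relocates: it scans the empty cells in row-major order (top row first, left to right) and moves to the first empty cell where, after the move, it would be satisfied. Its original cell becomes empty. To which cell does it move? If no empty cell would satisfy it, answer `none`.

Vacating (2,4). Empty cells in order:
  (2,0): 1/3 same-type → still unsatisfied.
  (4,2): 1/4 same-type → still unsatisfied.
  (5,0): 2/2 same-type → satisfied — stop here.

(5,0)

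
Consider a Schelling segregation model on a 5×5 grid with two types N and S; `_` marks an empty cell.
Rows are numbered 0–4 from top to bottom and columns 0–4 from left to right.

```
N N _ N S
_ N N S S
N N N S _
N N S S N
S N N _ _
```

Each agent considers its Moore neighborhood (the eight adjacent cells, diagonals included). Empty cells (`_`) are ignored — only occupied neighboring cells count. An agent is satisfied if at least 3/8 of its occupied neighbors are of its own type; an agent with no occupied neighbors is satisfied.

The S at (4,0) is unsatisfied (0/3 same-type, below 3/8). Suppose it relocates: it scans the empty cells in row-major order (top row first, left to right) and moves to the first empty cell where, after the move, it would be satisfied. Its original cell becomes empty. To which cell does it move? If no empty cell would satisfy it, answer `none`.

Vacating (4,0). Empty cells in order:
  (0,2): 1/5 same-type → still unsatisfied.
  (1,0): 0/5 same-type → still unsatisfied.
  (2,4): 4/5 same-type → satisfied — stop here.

(2,4)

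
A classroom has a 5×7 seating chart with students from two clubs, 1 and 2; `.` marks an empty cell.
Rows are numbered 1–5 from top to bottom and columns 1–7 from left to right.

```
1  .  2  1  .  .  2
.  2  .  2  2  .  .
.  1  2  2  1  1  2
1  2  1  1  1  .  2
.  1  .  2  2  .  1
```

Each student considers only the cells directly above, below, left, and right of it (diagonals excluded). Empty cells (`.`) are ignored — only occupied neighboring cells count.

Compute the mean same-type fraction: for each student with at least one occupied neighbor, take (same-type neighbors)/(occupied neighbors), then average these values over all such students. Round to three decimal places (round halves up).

(1,1)1 — no occupied neighbors
(1,3)2 0/1
(1,4)1 0/2
(1,7)2 — no occupied neighbors
(2,2)2 0/1
(2,4)2 2/3
(2,5)2 1/2
(3,2)1 0/3
(3,3)2 1/3
(3,4)2 2/4
(3,5)1 2/4
(3,6)1 1/2
(3,7)2 1/2
(4,1)1 0/1
(4,2)2 0/4
(4,3)1 1/3
(4,4)1 2/4
(4,5)1 2/3
(4,7)2 1/2
(5,2)1 0/1
(5,4)2 1/2
(5,5)2 1/2
(5,7)1 0/1
Sum over 21 students: 0/1 + 0/2 + 0/1 + 2/3 + 1/2 + 0/3 + 1/3 + 2/4 + 2/4 + 1/2 + 1/2 + 0/1 + 0/4 + 1/3 + 2/4 + 2/3 + 1/2 + 0/1 + 1/2 + 1/2 + 0/1 = 13/2; mean = 13/2 ÷ 21 = 13/42 = 0.309523… → 0.310.

0.310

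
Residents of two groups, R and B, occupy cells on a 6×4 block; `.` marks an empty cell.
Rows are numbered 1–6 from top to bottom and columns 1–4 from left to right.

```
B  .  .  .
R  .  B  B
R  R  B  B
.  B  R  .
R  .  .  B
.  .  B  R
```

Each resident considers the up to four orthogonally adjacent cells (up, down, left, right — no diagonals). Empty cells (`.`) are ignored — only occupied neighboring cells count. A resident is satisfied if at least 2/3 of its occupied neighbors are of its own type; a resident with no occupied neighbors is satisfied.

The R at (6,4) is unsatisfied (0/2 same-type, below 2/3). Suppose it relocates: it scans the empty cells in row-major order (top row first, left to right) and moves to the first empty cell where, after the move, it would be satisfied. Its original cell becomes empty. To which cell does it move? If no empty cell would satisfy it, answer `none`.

(2,2)

Vacating (6,4). Empty cells in order:
  (1,2): 0/1 same-type → still unsatisfied.
  (1,3): 0/1 same-type → still unsatisfied.
  (1,4): 0/1 same-type → still unsatisfied.
  (2,2): 2/3 same-type → satisfied — stop here.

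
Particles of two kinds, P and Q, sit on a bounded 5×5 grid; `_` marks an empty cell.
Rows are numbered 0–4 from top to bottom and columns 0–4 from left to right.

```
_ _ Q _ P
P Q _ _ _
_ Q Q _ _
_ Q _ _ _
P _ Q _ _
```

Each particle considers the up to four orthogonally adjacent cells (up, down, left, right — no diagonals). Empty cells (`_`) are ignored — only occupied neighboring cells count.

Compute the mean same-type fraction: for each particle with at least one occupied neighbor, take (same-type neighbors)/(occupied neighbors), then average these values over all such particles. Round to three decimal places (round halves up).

0.700

Row 0: (0,2)Q — no occupied neighbors · (0,4)P — no occupied neighbors
Row 1: (1,0)P 0/1 · (1,1)Q 1/2
Row 2: (2,1)Q 3/3 · (2,2)Q 1/1
Row 3: (3,1)Q 1/1
Row 4: (4,0)P — no occupied neighbors · (4,2)Q — no occupied neighbors
Sum over 5 particles: 0/1 + 1/2 + 3/3 + 1/1 + 1/1 = 7/2; mean = 7/2 ÷ 5 = 7/10 = 0.7 → 0.700.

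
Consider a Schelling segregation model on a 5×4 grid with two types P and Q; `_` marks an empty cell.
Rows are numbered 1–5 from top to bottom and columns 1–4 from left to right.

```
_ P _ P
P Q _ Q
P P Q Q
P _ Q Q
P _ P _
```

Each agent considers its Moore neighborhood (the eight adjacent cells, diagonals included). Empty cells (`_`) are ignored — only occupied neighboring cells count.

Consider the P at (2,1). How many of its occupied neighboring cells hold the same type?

Occupied neighbors of (2,1): (1,2)=P, (2,2)=Q, (3,1)=P, (3,2)=P.
Same type (P): 3 of 4.

3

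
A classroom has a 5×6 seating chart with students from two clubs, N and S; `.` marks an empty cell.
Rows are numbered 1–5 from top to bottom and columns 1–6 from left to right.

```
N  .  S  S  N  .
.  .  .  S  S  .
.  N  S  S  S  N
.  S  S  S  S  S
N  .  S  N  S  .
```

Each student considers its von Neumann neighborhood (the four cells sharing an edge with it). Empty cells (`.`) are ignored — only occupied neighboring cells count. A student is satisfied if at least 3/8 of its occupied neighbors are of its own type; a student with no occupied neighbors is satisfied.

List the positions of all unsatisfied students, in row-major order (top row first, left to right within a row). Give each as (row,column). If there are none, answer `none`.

(1,5), (3,2), (3,6), (5,4)

(1,1)N 0/0 ✓
(1,3)S 1/1 ✓
(1,4)S 2/3 ✓
(1,5)N 0/2 ✗
(2,4)S 3/3 ✓
(2,5)S 2/3 ✓
(3,2)N 0/2 ✗
(3,3)S 2/3 ✓
(3,4)S 4/4 ✓
(3,5)S 3/4 ✓
(3,6)N 0/2 ✗
(4,2)S 1/2 ✓
(4,3)S 4/4 ✓
(4,4)S 3/4 ✓
(4,5)S 4/4 ✓
(4,6)S 1/2 ✓
(5,1)N 0/0 ✓
(5,3)S 1/2 ✓
(5,4)N 0/3 ✗
(5,5)S 1/2 ✓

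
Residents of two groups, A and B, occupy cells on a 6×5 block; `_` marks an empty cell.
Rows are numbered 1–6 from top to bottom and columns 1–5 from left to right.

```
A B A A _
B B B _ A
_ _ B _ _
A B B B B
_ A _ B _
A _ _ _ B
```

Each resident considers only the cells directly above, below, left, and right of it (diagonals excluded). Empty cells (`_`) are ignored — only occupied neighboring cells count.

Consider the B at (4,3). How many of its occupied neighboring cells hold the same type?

Occupied neighbors of (4,3): (3,3)=B, (4,2)=B, (4,4)=B.
Same type (B): 3 of 3.

3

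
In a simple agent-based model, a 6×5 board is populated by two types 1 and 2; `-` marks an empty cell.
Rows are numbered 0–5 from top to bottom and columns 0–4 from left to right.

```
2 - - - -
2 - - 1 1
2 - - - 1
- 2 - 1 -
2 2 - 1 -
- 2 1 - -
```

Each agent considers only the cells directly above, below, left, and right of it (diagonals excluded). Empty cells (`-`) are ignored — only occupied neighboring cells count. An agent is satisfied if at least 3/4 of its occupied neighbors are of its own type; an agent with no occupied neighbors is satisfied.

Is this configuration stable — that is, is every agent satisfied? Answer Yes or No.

No

Row 0: (0,0)2 1/1 ✓
Row 1: (1,0)2 2/2 ✓ · (1,3)1 1/1 ✓ · (1,4)1 2/2 ✓
Row 2: (2,0)2 1/1 ✓ · (2,4)1 1/1 ✓
Row 3: (3,1)2 1/1 ✓ · (3,3)1 1/1 ✓
Row 4: (4,0)2 1/1 ✓ · (4,1)2 3/3 ✓ · (4,3)1 1/1 ✓
Row 5: (5,1)2 1/2 ✗ · (5,2)1 0/1 ✗
For instance (5,1) has only 1/2 same-type neighbors, below 3/4.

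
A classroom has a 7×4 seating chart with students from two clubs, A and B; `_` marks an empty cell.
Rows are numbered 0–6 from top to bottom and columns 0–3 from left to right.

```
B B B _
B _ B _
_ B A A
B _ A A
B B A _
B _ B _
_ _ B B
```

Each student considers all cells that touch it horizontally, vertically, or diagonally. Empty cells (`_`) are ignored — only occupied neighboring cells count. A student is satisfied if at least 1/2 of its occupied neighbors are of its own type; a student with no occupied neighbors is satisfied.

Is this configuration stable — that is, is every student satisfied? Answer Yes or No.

Row 0: (0,0)B 2/2 ✓ · (0,1)B 4/4 ✓ · (0,2)B 2/2 ✓
Row 1: (1,0)B 3/3 ✓ · (1,2)B 3/5 ✓
Row 2: (2,1)B 3/5 ✓ · (2,2)A 3/5 ✓ · (2,3)A 3/4 ✓
Row 3: (3,0)B 3/3 ✓ · (3,2)A 4/6 ✓ · (3,3)A 4/4 ✓
Row 4: (4,0)B 3/3 ✓ · (4,1)B 4/6 ✓ · (4,2)A 2/4 ✓
Row 5: (5,0)B 2/2 ✓ · (5,2)B 3/4 ✓
Row 6: (6,2)B 2/2 ✓ · (6,3)B 2/2 ✓
All meet the threshold, so the configuration is stable.

Yes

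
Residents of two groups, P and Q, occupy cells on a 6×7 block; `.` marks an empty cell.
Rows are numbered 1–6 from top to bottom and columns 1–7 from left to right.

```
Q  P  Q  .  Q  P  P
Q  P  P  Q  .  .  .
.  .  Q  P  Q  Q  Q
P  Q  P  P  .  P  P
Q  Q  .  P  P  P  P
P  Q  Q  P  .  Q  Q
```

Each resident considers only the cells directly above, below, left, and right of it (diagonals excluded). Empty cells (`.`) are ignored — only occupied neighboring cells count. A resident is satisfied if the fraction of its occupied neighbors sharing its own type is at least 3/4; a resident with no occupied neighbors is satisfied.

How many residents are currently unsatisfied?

27

(1,1)Q 1/2 ✗
(1,2)P 1/3 ✗
(1,3)Q 0/2 ✗
(1,5)Q 0/1 ✗
(1,6)P 1/2 ✗
(1,7)P 1/1 ✓
(2,1)Q 1/2 ✗
(2,2)P 2/3 ✗
(2,3)P 1/4 ✗
(2,4)Q 0/2 ✗
(3,3)Q 0/3 ✗
(3,4)P 1/4 ✗
(3,5)Q 1/2 ✗
(3,6)Q 2/3 ✗
(3,7)Q 1/2 ✗
(4,1)P 0/2 ✗
(4,2)Q 1/3 ✗
(4,3)P 1/3 ✗
(4,4)P 3/3 ✓
(4,6)P 2/3 ✗
(4,7)P 2/3 ✗
(5,1)Q 1/3 ✗
(5,2)Q 3/3 ✓
(5,4)P 3/3 ✓
(5,5)P 2/2 ✓
(5,6)P 3/4 ✓
(5,7)P 2/3 ✗
(6,1)P 0/2 ✗
(6,2)Q 2/3 ✗
(6,3)Q 1/2 ✗
(6,4)P 1/2 ✗
(6,6)Q 1/2 ✗
(6,7)Q 1/2 ✗
Unsatisfied: (1,1), (1,2), (1,3), (1,5), (1,6), (2,1), (2,2), (2,3), (2,4), (3,3), (3,4), (3,5), (3,6), (3,7), (4,1), (4,2), (4,3), (4,6), (4,7), (5,1), (5,7), (6,1), (6,2), (6,3), (6,4), (6,6), (6,7) — 27 in total.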